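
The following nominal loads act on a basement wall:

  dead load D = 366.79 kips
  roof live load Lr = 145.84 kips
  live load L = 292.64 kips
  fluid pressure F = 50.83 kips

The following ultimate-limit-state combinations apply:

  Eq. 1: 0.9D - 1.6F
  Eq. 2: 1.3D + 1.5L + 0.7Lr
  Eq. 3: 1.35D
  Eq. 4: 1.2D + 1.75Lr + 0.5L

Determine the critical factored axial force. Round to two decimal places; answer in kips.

Eq. 1: 0.9(366.79) - 1.6(50.83) = 248.78
Eq. 2: 1.3(366.79) + 1.5(292.64) + 0.7(145.84) = 1017.88
Eq. 3: 1.35(366.79) = 495.17
Eq. 4: 1.2(366.79) + 1.75(145.84) + 0.5(292.64) = 841.69
The controlling combination is 2, giving 1017.88 kips.

1017.88 kips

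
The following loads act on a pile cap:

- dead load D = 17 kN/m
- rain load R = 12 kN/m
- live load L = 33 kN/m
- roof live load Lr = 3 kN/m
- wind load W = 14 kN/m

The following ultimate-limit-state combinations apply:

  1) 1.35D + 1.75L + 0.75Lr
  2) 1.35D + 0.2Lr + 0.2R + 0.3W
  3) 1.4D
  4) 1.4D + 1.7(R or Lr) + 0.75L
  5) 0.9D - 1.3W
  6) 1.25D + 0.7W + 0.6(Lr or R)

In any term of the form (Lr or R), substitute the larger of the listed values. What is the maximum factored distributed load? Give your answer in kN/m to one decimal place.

(R or Lr) → R = 12 kN/m; (Lr or R) → R = 12 kN/m.
1) 1.35(17) + 1.75(33) + 0.75(3) = 83.0
2) 1.35(17) + 0.2(3) + 0.2(12) + 0.3(14) = 23.0 + 0.6 + 2.4 + 4.2 = 30.2
3) 1.4(17) = 23.8
4) 1.4(17) + 1.7(12) + 0.75(33) = 23.8 + 20.4 + 24.8 = 69.0
5) 0.9(17) - 1.3(14) = 15.3 - 18.2 = -2.9
6) 1.25(17) + 0.7(14) + 0.6(12) = 21.3 + 9.8 + 7.2 = 38.3
Maximum is from combination 1.

83.0 kN/m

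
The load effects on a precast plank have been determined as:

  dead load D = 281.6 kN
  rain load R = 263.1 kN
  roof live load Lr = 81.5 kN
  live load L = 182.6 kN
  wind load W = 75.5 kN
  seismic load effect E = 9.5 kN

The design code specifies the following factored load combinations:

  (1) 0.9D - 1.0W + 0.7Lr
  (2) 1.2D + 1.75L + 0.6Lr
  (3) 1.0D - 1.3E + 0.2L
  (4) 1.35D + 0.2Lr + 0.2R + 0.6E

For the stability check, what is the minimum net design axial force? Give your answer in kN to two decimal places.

234.99 kN

(1) 0.9(281.6) - 1.0(75.5) + 0.7(81.5) = 253.44 - 75.50 + 57.05 = 234.99
(2) 1.2(281.6) + 1.75(182.6) + 0.6(81.5) = 337.92 + 319.55 + 48.90 = 706.37
(3) 1.0(281.6) - 1.3(9.5) + 0.2(182.6) = 281.60 - 12.35 + 36.52 = 305.77
(4) 1.35(281.6) + 0.2(81.5) + 0.2(263.1) + 0.6(9.5) = 380.16 + 16.30 + 52.62 + 5.70 = 454.78
Combination 1 gives the minimum: 234.99 kN.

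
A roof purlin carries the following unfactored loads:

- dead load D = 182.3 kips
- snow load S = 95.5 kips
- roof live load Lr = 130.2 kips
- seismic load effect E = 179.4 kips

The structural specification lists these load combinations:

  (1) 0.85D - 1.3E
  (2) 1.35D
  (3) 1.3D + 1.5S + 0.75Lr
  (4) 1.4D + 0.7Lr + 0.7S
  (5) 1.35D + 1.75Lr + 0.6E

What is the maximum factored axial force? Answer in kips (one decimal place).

(1) 0.85(182.3) - 1.3(179.4) = -78.3
(2) 1.35(182.3) = 246.1
(3) 1.3(182.3) + 1.5(95.5) + 0.75(130.2) = 477.9
(4) 1.4(182.3) + 0.7(130.2) + 0.7(95.5) = 255.2 + 91.1 + 66.9 = 413.2
(5) 1.35(182.3) + 1.75(130.2) + 0.6(179.4) = 246.1 + 227.9 + 107.6 = 581.6
Maximum is from combination 5.

581.6 kips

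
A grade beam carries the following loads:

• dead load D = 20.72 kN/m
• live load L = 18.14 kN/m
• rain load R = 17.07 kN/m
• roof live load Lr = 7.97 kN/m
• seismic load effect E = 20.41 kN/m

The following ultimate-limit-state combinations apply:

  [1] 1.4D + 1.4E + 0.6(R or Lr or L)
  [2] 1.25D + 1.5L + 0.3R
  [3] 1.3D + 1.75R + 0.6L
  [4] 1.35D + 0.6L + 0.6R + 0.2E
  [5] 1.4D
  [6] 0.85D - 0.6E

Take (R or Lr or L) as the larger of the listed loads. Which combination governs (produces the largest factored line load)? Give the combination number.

(R or Lr or L) → L = 18.14 kN/m.
[1] 1.4(20.72) + 1.4(20.41) + 0.6(18.14) = 68.47
[2] 1.25(20.72) + 1.5(18.14) + 0.3(17.07) = 25.90 + 27.21 + 5.12 = 58.23
[3] 1.3(20.72) + 1.75(17.07) + 0.6(18.14) = 26.94 + 29.87 + 10.88 = 67.69
[4] 1.35(20.72) + 0.6(18.14) + 0.6(17.07) + 0.2(20.41) = 53.18
[5] 1.4(20.72) = 29.01
[6] 0.85(20.72) - 0.6(20.41) = 5.37
The largest value is 68.47 kN/m from combination 1.

Combination 1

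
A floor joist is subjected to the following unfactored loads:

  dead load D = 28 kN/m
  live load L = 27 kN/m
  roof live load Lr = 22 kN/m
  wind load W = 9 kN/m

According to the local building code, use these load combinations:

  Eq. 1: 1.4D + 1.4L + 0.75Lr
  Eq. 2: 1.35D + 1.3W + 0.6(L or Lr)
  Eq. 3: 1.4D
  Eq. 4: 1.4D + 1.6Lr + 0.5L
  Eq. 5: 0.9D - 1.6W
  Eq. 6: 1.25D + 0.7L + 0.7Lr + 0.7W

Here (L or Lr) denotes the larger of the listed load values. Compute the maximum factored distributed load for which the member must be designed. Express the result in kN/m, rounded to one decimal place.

93.5 kN/m

(L or Lr) → L = 27 kN/m.
Eq. 1: 1.4(28) + 1.4(27) + 0.75(22) = 39.2 + 37.8 + 16.5 = 93.5
Eq. 2: 1.35(28) + 1.3(9) + 0.6(27) = 37.8 + 11.7 + 16.2 = 65.7
Eq. 3: 1.4(28) = 39.2
Eq. 4: 1.4(28) + 1.6(22) + 0.5(27) = 39.2 + 35.2 + 13.5 = 87.9
Eq. 5: 0.9(28) - 1.6(9) = 25.2 - 14.4 = 10.8
Eq. 6: 1.25(28) + 0.7(27) + 0.7(22) + 0.7(9) = 35.0 + 18.9 + 15.4 + 6.3 = 75.6
Maximum is from combination 1.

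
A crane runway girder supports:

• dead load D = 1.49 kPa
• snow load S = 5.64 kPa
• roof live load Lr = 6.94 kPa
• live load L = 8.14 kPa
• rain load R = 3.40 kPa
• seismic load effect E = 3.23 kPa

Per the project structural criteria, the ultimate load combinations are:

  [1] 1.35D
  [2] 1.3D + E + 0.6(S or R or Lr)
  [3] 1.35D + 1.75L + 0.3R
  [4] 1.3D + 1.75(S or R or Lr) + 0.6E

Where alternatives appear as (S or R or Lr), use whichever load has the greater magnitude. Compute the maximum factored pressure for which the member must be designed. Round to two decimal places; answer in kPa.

17.28 kPa

(S or R or Lr) → Lr = 6.94 kPa.
[1] 1.35(1.49) = 2.01
[2] 1.3(1.49) + 1.0(3.23) + 0.6(6.94) = 9.33
[3] 1.35(1.49) + 1.75(8.14) + 0.3(3.40) = 17.28
[4] 1.3(1.49) + 1.75(6.94) + 0.6(3.23) = 16.02
Maximum is from combination 3.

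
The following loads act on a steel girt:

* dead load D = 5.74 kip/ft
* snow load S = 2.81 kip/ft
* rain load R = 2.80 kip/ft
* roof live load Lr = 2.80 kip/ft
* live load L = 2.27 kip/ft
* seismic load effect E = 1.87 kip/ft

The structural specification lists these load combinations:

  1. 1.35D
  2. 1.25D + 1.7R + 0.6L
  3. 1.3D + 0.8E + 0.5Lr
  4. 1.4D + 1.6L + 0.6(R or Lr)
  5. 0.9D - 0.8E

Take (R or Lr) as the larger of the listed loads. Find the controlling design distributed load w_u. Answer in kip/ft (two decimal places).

(R or Lr) → R = 2.80 kip/ft.
1. 1.35(5.74) = 7.75
2. 1.25(5.74) + 1.7(2.80) + 0.6(2.27) = 7.18 + 4.76 + 1.36 = 13.30
3. 1.3(5.74) + 0.8(1.87) + 0.5(2.80) = 7.46 + 1.50 + 1.40 = 10.36
4. 1.4(5.74) + 1.6(2.27) + 0.6(2.80) = 8.04 + 3.63 + 1.68 = 13.35
5. 0.9(5.74) - 0.8(1.87) = 5.17 - 1.50 = 3.67
The controlling combination is 4, giving 13.35 kip/ft.

13.35 kip/ft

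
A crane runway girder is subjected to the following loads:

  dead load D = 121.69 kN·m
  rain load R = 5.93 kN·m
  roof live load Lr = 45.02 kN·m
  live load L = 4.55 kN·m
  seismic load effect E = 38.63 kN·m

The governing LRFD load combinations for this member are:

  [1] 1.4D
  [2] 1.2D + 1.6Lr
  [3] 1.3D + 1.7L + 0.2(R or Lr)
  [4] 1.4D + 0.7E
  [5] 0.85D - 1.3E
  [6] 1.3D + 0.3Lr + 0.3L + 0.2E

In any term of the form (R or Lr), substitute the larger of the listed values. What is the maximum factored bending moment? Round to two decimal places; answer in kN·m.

218.06 kN·m

(R or Lr) → Lr = 45.02 kN·m.
[1] 1.4(121.69) = 170.37
[2] 1.2(121.69) + 1.6(45.02) = 218.06
[3] 1.3(121.69) + 1.7(4.55) + 0.2(45.02) = 174.94
[4] 1.4(121.69) + 0.7(38.63) = 197.41
[5] 0.85(121.69) - 1.3(38.63) = 53.22
[6] 1.3(121.69) + 0.3(45.02) + 0.3(4.55) + 0.2(38.63) = 180.79
Combination 2 governs: M_u = 218.06 kN·m.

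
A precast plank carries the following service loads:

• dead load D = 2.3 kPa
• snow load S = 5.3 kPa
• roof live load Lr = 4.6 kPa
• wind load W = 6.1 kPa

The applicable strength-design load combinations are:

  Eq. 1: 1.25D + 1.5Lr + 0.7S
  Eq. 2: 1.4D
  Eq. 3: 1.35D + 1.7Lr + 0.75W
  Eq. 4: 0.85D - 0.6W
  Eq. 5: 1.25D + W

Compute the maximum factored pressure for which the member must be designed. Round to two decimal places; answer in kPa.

15.50 kPa

Eq. 1: 1.25(2.3) + 1.5(4.6) + 0.7(5.3) = 13.49
Eq. 2: 1.4(2.3) = 3.22
Eq. 3: 1.35(2.3) + 1.7(4.6) + 0.75(6.1) = 15.50
Eq. 4: 0.85(2.3) - 0.6(6.1) = -1.71
Eq. 5: 1.25(2.3) + 1.0(6.1) = 8.98
The controlling combination is 3, giving 15.50 kPa.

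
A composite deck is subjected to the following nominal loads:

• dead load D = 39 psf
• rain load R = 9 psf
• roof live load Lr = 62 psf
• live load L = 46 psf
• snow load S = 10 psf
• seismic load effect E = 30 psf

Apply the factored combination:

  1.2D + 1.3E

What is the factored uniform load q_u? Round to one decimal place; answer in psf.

1.2(39) + 1.3(30) = 85.8
q_u = 85.8 psf.

85.8 psf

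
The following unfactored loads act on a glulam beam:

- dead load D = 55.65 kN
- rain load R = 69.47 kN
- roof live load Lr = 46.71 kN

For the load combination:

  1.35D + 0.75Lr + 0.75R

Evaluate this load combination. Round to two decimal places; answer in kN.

1.35(55.65) + 0.75(46.71) + 0.75(69.47) = 75.13 + 35.03 + 52.10 = 162.26
P_u = 162.26 kN.

162.26 kN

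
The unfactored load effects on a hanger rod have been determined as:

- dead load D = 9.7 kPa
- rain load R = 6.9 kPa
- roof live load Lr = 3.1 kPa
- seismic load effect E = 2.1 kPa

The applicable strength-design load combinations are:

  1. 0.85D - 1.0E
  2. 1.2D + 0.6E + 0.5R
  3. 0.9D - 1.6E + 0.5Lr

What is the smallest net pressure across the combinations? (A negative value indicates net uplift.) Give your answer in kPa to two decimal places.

1. 0.85(9.7) - 1.0(2.1) = 8.25 - 2.10 = 6.15
2. 1.2(9.7) + 0.6(2.1) + 0.5(6.9) = 11.64 + 1.26 + 3.45 = 16.35
3. 0.9(9.7) - 1.6(2.1) + 0.5(3.1) = 8.73 - 3.36 + 1.55 = 6.92
Combination 1 gives the minimum: 6.15 kPa.

6.15 kPa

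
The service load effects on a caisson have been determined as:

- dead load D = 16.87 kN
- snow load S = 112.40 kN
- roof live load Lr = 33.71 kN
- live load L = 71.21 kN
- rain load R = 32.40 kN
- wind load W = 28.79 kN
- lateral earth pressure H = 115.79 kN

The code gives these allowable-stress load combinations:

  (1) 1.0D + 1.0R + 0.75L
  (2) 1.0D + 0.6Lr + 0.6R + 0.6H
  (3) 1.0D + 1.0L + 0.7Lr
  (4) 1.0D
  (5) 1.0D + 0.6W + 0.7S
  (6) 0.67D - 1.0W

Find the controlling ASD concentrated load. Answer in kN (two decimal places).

126.01 kN

(1) 1.0(16.87) + 1.0(32.40) + 0.75(71.21) = 102.68
(2) 1.0(16.87) + 0.6(33.71) + 0.6(32.40) + 0.6(115.79) = 126.01
(3) 1.0(16.87) + 1.0(71.21) + 0.7(33.71) = 111.68
(4) 1.0(16.87) = 16.87
(5) 1.0(16.87) + 0.6(28.79) + 0.7(112.40) = 112.82
(6) 0.67(16.87) - 1.0(28.79) = -17.49
Combination 2 governs: P = 126.01 kN.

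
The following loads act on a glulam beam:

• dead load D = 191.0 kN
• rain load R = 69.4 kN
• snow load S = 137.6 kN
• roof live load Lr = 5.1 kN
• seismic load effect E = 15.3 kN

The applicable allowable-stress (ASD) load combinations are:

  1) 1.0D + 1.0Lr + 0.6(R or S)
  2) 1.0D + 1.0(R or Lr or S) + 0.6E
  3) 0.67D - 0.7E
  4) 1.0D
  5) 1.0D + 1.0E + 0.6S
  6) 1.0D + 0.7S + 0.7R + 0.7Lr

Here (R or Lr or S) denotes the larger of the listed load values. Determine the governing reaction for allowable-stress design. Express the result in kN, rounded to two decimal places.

(R or S) → S = 137.6 kN; (R or Lr or S) → S = 137.6 kN.
1) 1.0(191.0) + 1.0(5.1) + 0.6(137.6) = 191.00 + 5.10 + 82.56 = 278.66
2) 1.0(191.0) + 1.0(137.6) + 0.6(15.3) = 191.00 + 137.60 + 9.18 = 337.78
3) 0.67(191.0) - 0.7(15.3) = 127.97 - 10.71 = 117.26
4) 1.0(191.0) = 191.00
5) 1.0(191.0) + 1.0(15.3) + 0.6(137.6) = 191.00 + 15.30 + 82.56 = 288.86
6) 1.0(191.0) + 0.7(137.6) + 0.7(69.4) + 0.7(5.1) = 191.00 + 96.32 + 48.58 + 3.57 = 339.47
Combination 6 governs: V = 339.47 kN.

339.47 kN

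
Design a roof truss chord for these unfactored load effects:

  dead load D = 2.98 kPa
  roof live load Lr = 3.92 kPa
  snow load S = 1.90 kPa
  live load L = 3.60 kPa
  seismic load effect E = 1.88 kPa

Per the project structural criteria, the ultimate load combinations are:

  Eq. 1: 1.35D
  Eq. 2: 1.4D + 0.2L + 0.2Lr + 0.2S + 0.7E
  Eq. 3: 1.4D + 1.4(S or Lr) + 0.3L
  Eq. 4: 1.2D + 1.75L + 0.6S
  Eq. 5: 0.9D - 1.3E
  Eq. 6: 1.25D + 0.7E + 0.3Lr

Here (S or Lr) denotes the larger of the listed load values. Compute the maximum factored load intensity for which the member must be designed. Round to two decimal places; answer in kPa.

(S or Lr) → Lr = 3.92 kPa.
Eq. 1: 1.35(2.98) = 4.02
Eq. 2: 1.4(2.98) + 0.2(3.60) + 0.2(3.92) + 0.2(1.90) + 0.7(1.88) = 4.17 + 0.72 + 0.78 + 0.38 + 1.32 = 7.37
Eq. 3: 1.4(2.98) + 1.4(3.92) + 0.3(3.60) = 4.17 + 5.49 + 1.08 = 10.74
Eq. 4: 1.2(2.98) + 1.75(3.60) + 0.6(1.90) = 3.58 + 6.30 + 1.14 = 11.02
Eq. 5: 0.9(2.98) - 1.3(1.88) = 2.68 - 2.44 = 0.24
Eq. 6: 1.25(2.98) + 0.7(1.88) + 0.3(3.92) = 6.22
Maximum is from combination 4.

11.02 kPa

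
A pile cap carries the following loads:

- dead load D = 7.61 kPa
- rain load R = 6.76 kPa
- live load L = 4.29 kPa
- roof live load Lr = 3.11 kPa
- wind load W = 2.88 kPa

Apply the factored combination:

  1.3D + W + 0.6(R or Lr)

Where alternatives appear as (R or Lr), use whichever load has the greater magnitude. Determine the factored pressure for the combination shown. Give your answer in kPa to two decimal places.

(R or Lr) → R = 6.76 kPa.
1.3(7.61) + 1.0(2.88) + 0.6(6.76) = 16.83
p_u = 16.83 kPa.

16.83 kPa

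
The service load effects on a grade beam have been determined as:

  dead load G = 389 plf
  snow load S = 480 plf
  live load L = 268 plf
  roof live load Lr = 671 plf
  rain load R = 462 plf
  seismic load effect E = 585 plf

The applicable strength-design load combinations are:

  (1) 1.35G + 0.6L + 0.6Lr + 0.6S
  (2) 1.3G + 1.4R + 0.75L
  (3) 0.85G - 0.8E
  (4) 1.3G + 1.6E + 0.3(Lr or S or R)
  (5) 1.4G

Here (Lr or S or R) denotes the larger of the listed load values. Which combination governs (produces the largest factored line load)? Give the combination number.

Combination 4

(Lr or S or R) → Lr = 671 plf.
(1) 1.35(389) + 0.6(268) + 0.6(671) + 0.6(480) = 1376.6
(2) 1.3(389) + 1.4(462) + 0.75(268) = 1353.5
(3) 0.85(389) - 0.8(585) = -137.4
(4) 1.3(389) + 1.6(585) + 0.3(671) = 1643.0
(5) 1.4(389) = 544.6
The largest value is 1643.0 plf from combination 4.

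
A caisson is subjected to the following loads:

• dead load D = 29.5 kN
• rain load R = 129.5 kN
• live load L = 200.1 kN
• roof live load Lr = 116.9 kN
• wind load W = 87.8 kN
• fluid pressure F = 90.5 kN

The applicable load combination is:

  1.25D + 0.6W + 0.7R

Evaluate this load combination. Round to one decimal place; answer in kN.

1.25(29.5) + 0.6(87.8) + 0.7(129.5) = 180.2
P_u = 180.2 kN.

180.2 kN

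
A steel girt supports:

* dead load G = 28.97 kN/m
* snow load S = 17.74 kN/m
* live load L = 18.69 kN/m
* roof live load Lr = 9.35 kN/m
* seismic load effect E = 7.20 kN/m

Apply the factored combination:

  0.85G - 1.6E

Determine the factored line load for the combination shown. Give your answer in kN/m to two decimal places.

0.85(28.97) - 1.6(7.20) = 24.62 - 11.52 = 13.10
w_u = 13.10 kN/m.

13.10 kN/m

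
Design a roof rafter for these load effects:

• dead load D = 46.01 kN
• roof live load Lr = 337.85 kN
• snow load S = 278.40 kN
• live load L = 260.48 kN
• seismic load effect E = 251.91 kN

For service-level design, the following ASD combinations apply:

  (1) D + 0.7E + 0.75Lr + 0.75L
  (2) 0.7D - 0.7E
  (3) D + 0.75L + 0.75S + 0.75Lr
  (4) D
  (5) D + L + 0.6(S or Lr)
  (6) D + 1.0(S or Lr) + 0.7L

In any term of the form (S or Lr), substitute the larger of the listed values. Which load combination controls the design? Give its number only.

(S or Lr) → Lr = 337.85 kN.
(1) 1.0(46.01) + 0.7(251.91) + 0.75(337.85) + 0.75(260.48) = 671.09
(2) 0.7(46.01) - 0.7(251.91) = 32.21 - 176.34 = -144.13
(3) 1.0(46.01) + 0.75(260.48) + 0.75(278.40) + 0.75(337.85) = 46.01 + 195.36 + 208.80 + 253.39 = 703.56
(4) 1.0(46.01) = 46.01
(5) 1.0(46.01) + 1.0(260.48) + 0.6(337.85) = 46.01 + 260.48 + 202.71 = 509.20
(6) 1.0(46.01) + 1.0(337.85) + 0.7(260.48) = 46.01 + 337.85 + 182.34 = 566.20
The largest value is 703.56 kN from combination 3.

Combination 3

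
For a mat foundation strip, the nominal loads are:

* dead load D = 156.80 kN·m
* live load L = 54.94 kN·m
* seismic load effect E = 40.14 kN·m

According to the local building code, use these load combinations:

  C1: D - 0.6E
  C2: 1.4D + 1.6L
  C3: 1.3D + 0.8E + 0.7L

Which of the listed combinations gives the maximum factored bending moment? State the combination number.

C1: 1.0(156.80) - 0.6(40.14) = 156.80 - 24.08 = 132.72
C2: 1.4(156.80) + 1.6(54.94) = 219.52 + 87.90 = 307.42
C3: 1.3(156.80) + 0.8(40.14) + 0.7(54.94) = 203.84 + 32.11 + 38.46 = 274.41
The largest value is 307.42 kN·m from combination 2.

Combination 2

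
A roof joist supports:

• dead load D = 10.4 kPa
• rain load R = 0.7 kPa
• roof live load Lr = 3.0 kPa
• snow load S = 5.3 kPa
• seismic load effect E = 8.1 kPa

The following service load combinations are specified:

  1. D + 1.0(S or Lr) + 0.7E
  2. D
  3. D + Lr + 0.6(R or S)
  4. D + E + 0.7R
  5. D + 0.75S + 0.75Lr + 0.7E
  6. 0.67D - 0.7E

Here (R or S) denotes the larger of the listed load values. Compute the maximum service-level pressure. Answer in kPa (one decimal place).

(S or Lr) → S = 5.3 kPa; (R or S) → S = 5.3 kPa.
1. 1.0(10.4) + 1.0(5.3) + 0.7(8.1) = 10.4 + 5.3 + 5.7 = 21.4
2. 1.0(10.4) = 10.4
3. 1.0(10.4) + 1.0(3.0) + 0.6(5.3) = 10.4 + 3.0 + 3.2 = 16.6
4. 1.0(10.4) + 1.0(8.1) + 0.7(0.7) = 10.4 + 8.1 + 0.5 = 19.0
5. 1.0(10.4) + 0.75(5.3) + 0.75(3.0) + 0.7(8.1) = 22.3
6. 0.67(10.4) - 0.7(8.1) = 7.0 - 5.7 = 1.3
Maximum is from combination 5.

22.3 kPa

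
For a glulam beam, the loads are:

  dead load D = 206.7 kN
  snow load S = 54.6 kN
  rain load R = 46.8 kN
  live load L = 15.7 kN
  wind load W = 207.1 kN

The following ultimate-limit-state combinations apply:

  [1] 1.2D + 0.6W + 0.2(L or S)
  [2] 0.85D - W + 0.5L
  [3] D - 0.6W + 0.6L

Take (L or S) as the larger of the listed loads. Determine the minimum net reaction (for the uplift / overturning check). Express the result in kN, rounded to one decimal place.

-23.6 kN

(L or S) → S = 54.6 kN.
[1] 1.2(206.7) + 0.6(207.1) + 0.2(54.6) = 248.0 + 124.3 + 10.9 = 383.2
[2] 0.85(206.7) - 1.0(207.1) + 0.5(15.7) = -23.6
[3] 1.0(206.7) - 0.6(207.1) + 0.6(15.7) = 91.9
Combination 2 gives the minimum: -23.6 kN.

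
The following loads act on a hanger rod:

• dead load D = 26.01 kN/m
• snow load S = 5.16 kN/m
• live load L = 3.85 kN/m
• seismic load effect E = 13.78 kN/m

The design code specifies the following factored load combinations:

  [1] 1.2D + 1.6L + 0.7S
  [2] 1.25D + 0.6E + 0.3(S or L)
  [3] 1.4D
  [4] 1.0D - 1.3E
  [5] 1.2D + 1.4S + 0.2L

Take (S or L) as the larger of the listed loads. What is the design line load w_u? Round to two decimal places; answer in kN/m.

(S or L) → S = 5.16 kN/m.
[1] 1.2(26.01) + 1.6(3.85) + 0.7(5.16) = 40.98
[2] 1.25(26.01) + 0.6(13.78) + 0.3(5.16) = 42.33
[3] 1.4(26.01) = 36.41
[4] 1.0(26.01) - 1.3(13.78) = 8.10
[5] 1.2(26.01) + 1.4(5.16) + 0.2(3.85) = 39.21
Maximum is from combination 2.

42.33 kN/m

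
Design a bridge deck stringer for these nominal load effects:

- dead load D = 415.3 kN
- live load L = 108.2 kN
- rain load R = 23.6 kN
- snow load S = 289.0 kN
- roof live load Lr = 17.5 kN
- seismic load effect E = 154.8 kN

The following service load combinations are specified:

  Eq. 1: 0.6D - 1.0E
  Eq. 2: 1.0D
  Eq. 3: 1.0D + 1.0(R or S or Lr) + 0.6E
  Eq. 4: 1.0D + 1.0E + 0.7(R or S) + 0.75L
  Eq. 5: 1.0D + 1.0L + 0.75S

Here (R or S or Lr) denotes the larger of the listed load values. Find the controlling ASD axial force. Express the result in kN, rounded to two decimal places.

(R or S or Lr) → S = 289.0 kN; (R or S) → S = 289.0 kN.
Eq. 1: 0.6(415.3) - 1.0(154.8) = 249.18 - 154.80 = 94.38
Eq. 2: 1.0(415.3) = 415.30
Eq. 3: 1.0(415.3) + 1.0(289.0) + 0.6(154.8) = 415.30 + 289.00 + 92.88 = 797.18
Eq. 4: 1.0(415.3) + 1.0(154.8) + 0.7(289.0) + 0.75(108.2) = 415.30 + 154.80 + 202.30 + 81.15 = 853.55
Eq. 5: 1.0(415.3) + 1.0(108.2) + 0.75(289.0) = 415.30 + 108.20 + 216.75 = 740.25
Maximum is from combination 4.

853.55 kN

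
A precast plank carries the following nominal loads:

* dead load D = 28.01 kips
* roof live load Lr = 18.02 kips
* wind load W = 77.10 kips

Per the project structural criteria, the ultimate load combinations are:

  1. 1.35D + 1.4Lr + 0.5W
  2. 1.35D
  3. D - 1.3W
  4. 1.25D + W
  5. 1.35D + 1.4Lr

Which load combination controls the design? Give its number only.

Combination 4

1. 1.35(28.01) + 1.4(18.02) + 0.5(77.10) = 37.81 + 25.23 + 38.55 = 101.59
2. 1.35(28.01) = 37.81
3. 1.0(28.01) - 1.3(77.10) = 28.01 - 100.23 = -72.22
4. 1.25(28.01) + 1.0(77.10) = 35.01 + 77.10 = 112.11
5. 1.35(28.01) + 1.4(18.02) = 37.81 + 25.23 = 63.04
The largest value is 112.11 kips from combination 4.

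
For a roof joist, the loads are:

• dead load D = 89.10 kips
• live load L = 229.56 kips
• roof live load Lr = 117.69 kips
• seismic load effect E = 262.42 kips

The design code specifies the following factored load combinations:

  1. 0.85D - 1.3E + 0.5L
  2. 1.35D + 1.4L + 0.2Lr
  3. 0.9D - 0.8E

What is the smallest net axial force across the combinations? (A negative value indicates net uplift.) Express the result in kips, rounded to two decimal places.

1. 0.85(89.10) - 1.3(262.42) + 0.5(229.56) = 75.74 - 341.15 + 114.78 = -150.63
2. 1.35(89.10) + 1.4(229.56) + 0.2(117.69) = 120.29 + 321.38 + 23.54 = 465.21
3. 0.9(89.10) - 0.8(262.42) = 80.19 - 209.94 = -129.75
Combination 1 gives the minimum: -150.63 kips.

-150.63 kips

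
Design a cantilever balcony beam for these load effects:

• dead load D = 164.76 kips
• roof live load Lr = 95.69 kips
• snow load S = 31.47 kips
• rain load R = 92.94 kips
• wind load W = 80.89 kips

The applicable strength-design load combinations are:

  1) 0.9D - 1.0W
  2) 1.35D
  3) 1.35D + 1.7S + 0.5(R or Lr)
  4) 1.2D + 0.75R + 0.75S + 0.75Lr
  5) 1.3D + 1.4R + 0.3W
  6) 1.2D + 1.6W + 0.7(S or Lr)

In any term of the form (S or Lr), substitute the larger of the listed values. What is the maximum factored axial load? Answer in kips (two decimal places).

394.12 kips

(R or Lr) → Lr = 95.69 kips; (S or Lr) → Lr = 95.69 kips.
1) 0.9(164.76) - 1.0(80.89) = 148.28 - 80.89 = 67.39
2) 1.35(164.76) = 222.43
3) 1.35(164.76) + 1.7(31.47) + 0.5(95.69) = 323.77
4) 1.2(164.76) + 0.75(92.94) + 0.75(31.47) + 0.75(95.69) = 197.71 + 69.71 + 23.60 + 71.77 = 362.79
5) 1.3(164.76) + 1.4(92.94) + 0.3(80.89) = 368.57
6) 1.2(164.76) + 1.6(80.89) + 0.7(95.69) = 394.12
The controlling combination is 6, giving 394.12 kips.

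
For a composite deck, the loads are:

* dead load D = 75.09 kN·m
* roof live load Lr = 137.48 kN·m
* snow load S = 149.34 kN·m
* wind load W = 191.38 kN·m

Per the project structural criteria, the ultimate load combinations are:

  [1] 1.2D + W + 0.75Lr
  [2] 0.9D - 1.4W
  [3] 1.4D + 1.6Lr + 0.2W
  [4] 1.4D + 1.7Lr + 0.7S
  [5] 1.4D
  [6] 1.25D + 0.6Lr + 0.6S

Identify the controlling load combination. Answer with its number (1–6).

Combination 4

[1] 1.2(75.09) + 1.0(191.38) + 0.75(137.48) = 90.11 + 191.38 + 103.11 = 384.60
[2] 0.9(75.09) - 1.4(191.38) = 67.58 - 267.93 = -200.35
[3] 1.4(75.09) + 1.6(137.48) + 0.2(191.38) = 363.37
[4] 1.4(75.09) + 1.7(137.48) + 0.7(149.34) = 443.38
[5] 1.4(75.09) = 105.13
[6] 1.25(75.09) + 0.6(137.48) + 0.6(149.34) = 93.86 + 82.49 + 89.60 = 265.95
The largest value is 443.38 kN·m from combination 4.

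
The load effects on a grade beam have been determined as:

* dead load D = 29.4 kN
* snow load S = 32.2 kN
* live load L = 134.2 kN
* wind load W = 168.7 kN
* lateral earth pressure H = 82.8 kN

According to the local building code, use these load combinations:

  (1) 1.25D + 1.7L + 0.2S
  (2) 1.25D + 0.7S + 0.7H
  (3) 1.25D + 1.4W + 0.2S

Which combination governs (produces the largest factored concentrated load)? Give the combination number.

(1) 1.25(29.4) + 1.7(134.2) + 0.2(32.2) = 36.8 + 228.1 + 6.4 = 271.3
(2) 1.25(29.4) + 0.7(32.2) + 0.7(82.8) = 36.8 + 22.5 + 58.0 = 117.3
(3) 1.25(29.4) + 1.4(168.7) + 0.2(32.2) = 36.8 + 236.2 + 6.4 = 279.4
The largest value is 279.4 kN from combination 3.

Combination 3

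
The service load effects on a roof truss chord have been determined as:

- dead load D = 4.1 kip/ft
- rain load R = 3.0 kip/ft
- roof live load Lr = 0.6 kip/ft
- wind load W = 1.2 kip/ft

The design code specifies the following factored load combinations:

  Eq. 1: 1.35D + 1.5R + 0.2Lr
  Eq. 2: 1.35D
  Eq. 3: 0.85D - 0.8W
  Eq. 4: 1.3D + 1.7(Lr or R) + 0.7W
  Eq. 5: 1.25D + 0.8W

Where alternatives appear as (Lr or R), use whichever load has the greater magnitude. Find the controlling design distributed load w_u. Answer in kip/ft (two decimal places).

(Lr or R) → R = 3.0 kip/ft.
Eq. 1: 1.35(4.1) + 1.5(3.0) + 0.2(0.6) = 5.54 + 4.50 + 0.12 = 10.16
Eq. 2: 1.35(4.1) = 5.54
Eq. 3: 0.85(4.1) - 0.8(1.2) = 3.49 - 0.96 = 2.53
Eq. 4: 1.3(4.1) + 1.7(3.0) + 0.7(1.2) = 5.33 + 5.10 + 0.84 = 11.27
Eq. 5: 1.25(4.1) + 0.8(1.2) = 5.13 + 0.96 = 6.09
The controlling combination is 4, giving 11.27 kip/ft.

11.27 kip/ft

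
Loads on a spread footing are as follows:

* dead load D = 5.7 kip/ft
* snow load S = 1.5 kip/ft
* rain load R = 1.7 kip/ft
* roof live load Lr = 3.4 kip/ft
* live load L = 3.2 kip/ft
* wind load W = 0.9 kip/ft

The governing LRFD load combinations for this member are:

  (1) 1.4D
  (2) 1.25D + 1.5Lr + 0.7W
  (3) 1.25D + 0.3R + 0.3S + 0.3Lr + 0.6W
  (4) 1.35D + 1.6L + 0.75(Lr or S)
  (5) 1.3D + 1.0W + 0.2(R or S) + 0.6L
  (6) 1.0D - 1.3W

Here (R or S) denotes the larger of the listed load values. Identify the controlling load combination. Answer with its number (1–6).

(Lr or S) → Lr = 3.4 kip/ft; (R or S) → R = 1.7 kip/ft.
(1) 1.4(5.7) = 7.98
(2) 1.25(5.7) + 1.5(3.4) + 0.7(0.9) = 12.86
(3) 1.25(5.7) + 0.3(1.7) + 0.3(1.5) + 0.3(3.4) + 0.6(0.9) = 9.65
(4) 1.35(5.7) + 1.6(3.2) + 0.75(3.4) = 15.37
(5) 1.3(5.7) + 1.0(0.9) + 0.2(1.7) + 0.6(3.2) = 10.57
(6) 1.0(5.7) - 1.3(0.9) = 4.53
The largest value is 15.37 kip/ft from combination 4.

Combination 4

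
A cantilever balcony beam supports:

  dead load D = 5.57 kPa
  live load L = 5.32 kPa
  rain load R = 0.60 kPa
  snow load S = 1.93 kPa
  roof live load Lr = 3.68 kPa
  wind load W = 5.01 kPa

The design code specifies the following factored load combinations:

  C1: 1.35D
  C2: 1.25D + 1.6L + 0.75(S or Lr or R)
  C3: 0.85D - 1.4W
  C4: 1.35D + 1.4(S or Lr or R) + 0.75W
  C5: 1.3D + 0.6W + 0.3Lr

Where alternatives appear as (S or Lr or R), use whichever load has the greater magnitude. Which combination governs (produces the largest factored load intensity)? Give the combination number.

(S or Lr or R) → Lr = 3.68 kPa.
C1: 1.35(5.57) = 7.52
C2: 1.25(5.57) + 1.6(5.32) + 0.75(3.68) = 6.96 + 8.51 + 2.76 = 18.23
C3: 0.85(5.57) - 1.4(5.01) = 4.73 - 7.01 = -2.28
C4: 1.35(5.57) + 1.4(3.68) + 0.75(5.01) = 7.52 + 5.15 + 3.76 = 16.43
C5: 1.3(5.57) + 0.6(5.01) + 0.3(3.68) = 7.24 + 3.01 + 1.10 = 11.35
The largest value is 18.23 kPa from combination 2.

Combination 2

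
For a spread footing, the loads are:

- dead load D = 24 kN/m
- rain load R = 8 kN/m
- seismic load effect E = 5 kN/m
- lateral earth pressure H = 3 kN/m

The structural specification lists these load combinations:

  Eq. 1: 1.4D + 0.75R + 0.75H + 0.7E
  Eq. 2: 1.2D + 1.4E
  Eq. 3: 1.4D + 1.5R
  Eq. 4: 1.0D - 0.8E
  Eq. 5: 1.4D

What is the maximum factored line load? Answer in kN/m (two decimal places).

45.60 kN/m

Eq. 1: 1.4(24) + 0.75(8) + 0.75(3) + 0.7(5) = 45.35
Eq. 2: 1.2(24) + 1.4(5) = 35.80
Eq. 3: 1.4(24) + 1.5(8) = 45.60
Eq. 4: 1.0(24) - 0.8(5) = 20.00
Eq. 5: 1.4(24) = 33.60
Combination 3 governs: w_u = 45.60 kN/m.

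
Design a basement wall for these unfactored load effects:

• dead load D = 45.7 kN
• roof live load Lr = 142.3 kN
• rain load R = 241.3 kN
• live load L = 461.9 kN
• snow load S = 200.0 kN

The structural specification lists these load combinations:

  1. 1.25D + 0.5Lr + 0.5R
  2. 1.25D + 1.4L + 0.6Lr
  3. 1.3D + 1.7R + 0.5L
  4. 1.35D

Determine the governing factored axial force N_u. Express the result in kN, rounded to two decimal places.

789.17 kN

1. 1.25(45.7) + 0.5(142.3) + 0.5(241.3) = 57.13 + 71.15 + 120.65 = 248.93
2. 1.25(45.7) + 1.4(461.9) + 0.6(142.3) = 57.13 + 646.66 + 85.38 = 789.17
3. 1.3(45.7) + 1.7(241.3) + 0.5(461.9) = 59.41 + 410.21 + 230.95 = 700.57
4. 1.35(45.7) = 61.70
Maximum is from combination 2.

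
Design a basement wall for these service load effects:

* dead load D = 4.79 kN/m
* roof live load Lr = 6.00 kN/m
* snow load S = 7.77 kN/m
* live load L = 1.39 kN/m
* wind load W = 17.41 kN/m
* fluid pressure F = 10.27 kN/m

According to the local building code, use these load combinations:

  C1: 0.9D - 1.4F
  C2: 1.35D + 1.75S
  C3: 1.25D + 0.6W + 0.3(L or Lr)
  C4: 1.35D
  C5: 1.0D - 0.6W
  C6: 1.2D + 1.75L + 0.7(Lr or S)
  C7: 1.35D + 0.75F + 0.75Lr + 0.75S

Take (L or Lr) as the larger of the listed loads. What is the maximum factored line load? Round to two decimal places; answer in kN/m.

24.50 kN/m

(L or Lr) → Lr = 6.00 kN/m; (Lr or S) → S = 7.77 kN/m.
C1: 0.9(4.79) - 1.4(10.27) = 4.31 - 14.38 = -10.07
C2: 1.35(4.79) + 1.75(7.77) = 20.06
C3: 1.25(4.79) + 0.6(17.41) + 0.3(6.00) = 18.23
C4: 1.35(4.79) = 6.47
C5: 1.0(4.79) - 0.6(17.41) = 4.79 - 10.45 = -5.66
C6: 1.2(4.79) + 1.75(1.39) + 0.7(7.77) = 5.75 + 2.43 + 5.44 = 13.62
C7: 1.35(4.79) + 0.75(10.27) + 0.75(6.00) + 0.75(7.77) = 6.47 + 7.70 + 4.50 + 5.83 = 24.50
Maximum is from combination 7.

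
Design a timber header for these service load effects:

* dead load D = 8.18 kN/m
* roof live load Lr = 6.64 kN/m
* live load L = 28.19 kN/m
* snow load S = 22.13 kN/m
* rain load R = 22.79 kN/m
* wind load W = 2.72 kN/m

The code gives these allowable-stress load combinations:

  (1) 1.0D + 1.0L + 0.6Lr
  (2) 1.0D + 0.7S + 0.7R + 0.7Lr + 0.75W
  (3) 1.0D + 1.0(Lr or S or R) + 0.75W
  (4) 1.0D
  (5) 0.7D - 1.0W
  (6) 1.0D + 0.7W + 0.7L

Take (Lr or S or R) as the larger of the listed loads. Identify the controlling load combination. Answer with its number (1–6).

(Lr or S or R) → R = 22.79 kN/m.
(1) 1.0(8.18) + 1.0(28.19) + 0.6(6.64) = 8.18 + 28.19 + 3.98 = 40.35
(2) 1.0(8.18) + 0.7(22.13) + 0.7(22.79) + 0.7(6.64) + 0.75(2.72) = 8.18 + 15.49 + 15.95 + 4.65 + 2.04 = 46.31
(3) 1.0(8.18) + 1.0(22.79) + 0.75(2.72) = 8.18 + 22.79 + 2.04 = 33.01
(4) 1.0(8.18) = 8.18
(5) 0.7(8.18) - 1.0(2.72) = 5.73 - 2.72 = 3.01
(6) 1.0(8.18) + 0.7(2.72) + 0.7(28.19) = 29.82
The largest value is 46.31 kN/m from combination 2.

Combination 2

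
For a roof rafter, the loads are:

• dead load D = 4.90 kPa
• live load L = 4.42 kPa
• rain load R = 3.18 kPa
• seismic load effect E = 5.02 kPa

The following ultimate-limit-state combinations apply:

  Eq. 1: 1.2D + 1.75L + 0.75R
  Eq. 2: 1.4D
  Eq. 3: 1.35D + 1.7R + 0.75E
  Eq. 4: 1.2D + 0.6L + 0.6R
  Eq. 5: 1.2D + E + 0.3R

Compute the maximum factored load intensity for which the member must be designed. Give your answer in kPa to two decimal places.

Eq. 1: 1.2(4.90) + 1.75(4.42) + 0.75(3.18) = 16.00
Eq. 2: 1.4(4.90) = 6.86
Eq. 3: 1.35(4.90) + 1.7(3.18) + 0.75(5.02) = 15.79
Eq. 4: 1.2(4.90) + 0.6(4.42) + 0.6(3.18) = 5.88 + 2.65 + 1.91 = 10.44
Eq. 5: 1.2(4.90) + 1.0(5.02) + 0.3(3.18) = 5.88 + 5.02 + 0.95 = 11.85
Maximum is from combination 1.

16.00 kPa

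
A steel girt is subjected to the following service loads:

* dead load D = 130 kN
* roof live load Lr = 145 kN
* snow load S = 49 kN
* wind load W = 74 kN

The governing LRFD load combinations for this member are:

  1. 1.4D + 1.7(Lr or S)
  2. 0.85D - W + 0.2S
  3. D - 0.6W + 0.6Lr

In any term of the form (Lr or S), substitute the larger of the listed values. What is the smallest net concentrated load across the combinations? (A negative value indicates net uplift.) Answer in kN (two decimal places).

46.30 kN

(Lr or S) → Lr = 145 kN.
1. 1.4(130) + 1.7(145) = 182.00 + 246.50 = 428.50
2. 0.85(130) - 1.0(74) + 0.2(49) = 110.50 - 74.00 + 9.80 = 46.30
3. 1.0(130) - 0.6(74) + 0.6(145) = 130.00 - 44.40 + 87.00 = 172.60
Combination 2 gives the minimum: 46.30 kN.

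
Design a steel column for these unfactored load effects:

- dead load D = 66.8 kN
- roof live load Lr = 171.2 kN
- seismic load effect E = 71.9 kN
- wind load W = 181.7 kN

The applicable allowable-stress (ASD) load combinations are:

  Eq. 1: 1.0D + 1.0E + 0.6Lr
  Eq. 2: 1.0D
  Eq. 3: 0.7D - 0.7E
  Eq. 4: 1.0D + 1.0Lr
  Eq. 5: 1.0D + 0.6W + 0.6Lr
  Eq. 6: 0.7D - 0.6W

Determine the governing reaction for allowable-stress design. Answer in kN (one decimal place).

278.5 kN

Eq. 1: 1.0(66.8) + 1.0(71.9) + 0.6(171.2) = 66.8 + 71.9 + 102.7 = 241.4
Eq. 2: 1.0(66.8) = 66.8
Eq. 3: 0.7(66.8) - 0.7(71.9) = -3.6
Eq. 4: 1.0(66.8) + 1.0(171.2) = 66.8 + 171.2 = 238.0
Eq. 5: 1.0(66.8) + 0.6(181.7) + 0.6(171.2) = 66.8 + 109.0 + 102.7 = 278.5
Eq. 6: 0.7(66.8) - 0.6(181.7) = -62.3
The controlling combination is 5, giving 278.5 kN.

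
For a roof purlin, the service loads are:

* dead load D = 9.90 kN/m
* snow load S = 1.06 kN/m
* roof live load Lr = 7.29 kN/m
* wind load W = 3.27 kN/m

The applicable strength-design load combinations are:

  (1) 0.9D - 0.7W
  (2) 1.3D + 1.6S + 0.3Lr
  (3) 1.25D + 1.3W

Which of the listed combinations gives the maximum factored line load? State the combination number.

Combination 2

(1) 0.9(9.90) - 0.7(3.27) = 8.91 - 2.29 = 6.62
(2) 1.3(9.90) + 1.6(1.06) + 0.3(7.29) = 16.75
(3) 1.25(9.90) + 1.3(3.27) = 12.38 + 4.25 = 16.63
The largest value is 16.75 kN/m from combination 2.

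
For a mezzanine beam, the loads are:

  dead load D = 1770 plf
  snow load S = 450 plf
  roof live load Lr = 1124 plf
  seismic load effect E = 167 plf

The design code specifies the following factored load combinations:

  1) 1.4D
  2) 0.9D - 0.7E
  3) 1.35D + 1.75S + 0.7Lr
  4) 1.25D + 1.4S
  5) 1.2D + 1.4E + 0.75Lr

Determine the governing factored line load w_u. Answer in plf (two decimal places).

3963.80 plf

1) 1.4(1770) = 2478.00
2) 0.9(1770) - 0.7(167) = 1593.00 - 116.90 = 1476.10
3) 1.35(1770) + 1.75(450) + 0.7(1124) = 2389.50 + 787.50 + 786.80 = 3963.80
4) 1.25(1770) + 1.4(450) = 2212.50 + 630.00 = 2842.50
5) 1.2(1770) + 1.4(167) + 0.75(1124) = 2124.00 + 233.80 + 843.00 = 3200.80
Maximum is from combination 3.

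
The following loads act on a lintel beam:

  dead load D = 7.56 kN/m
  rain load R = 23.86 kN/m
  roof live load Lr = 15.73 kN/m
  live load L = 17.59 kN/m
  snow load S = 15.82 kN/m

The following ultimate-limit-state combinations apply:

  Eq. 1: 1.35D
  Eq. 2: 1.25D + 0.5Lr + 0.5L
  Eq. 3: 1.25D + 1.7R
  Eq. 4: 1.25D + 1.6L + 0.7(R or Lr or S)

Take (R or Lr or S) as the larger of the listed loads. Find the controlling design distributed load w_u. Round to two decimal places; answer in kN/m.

54.30 kN/m

(R or Lr or S) → R = 23.86 kN/m.
Eq. 1: 1.35(7.56) = 10.21
Eq. 2: 1.25(7.56) + 0.5(15.73) + 0.5(17.59) = 26.11
Eq. 3: 1.25(7.56) + 1.7(23.86) = 9.45 + 40.56 = 50.01
Eq. 4: 1.25(7.56) + 1.6(17.59) + 0.7(23.86) = 54.30
The controlling combination is 4, giving 54.30 kN/m.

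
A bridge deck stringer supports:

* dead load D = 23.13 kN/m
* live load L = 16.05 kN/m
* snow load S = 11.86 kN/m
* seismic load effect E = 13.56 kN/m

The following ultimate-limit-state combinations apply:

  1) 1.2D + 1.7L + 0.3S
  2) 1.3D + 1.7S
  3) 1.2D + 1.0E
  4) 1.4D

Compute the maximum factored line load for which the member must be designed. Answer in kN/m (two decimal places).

58.60 kN/m

1) 1.2(23.13) + 1.7(16.05) + 0.3(11.86) = 58.60
2) 1.3(23.13) + 1.7(11.86) = 30.07 + 20.16 = 50.23
3) 1.2(23.13) + 1.0(13.56) = 27.76 + 13.56 = 41.32
4) 1.4(23.13) = 32.38
Combination 1 governs: w_u = 58.60 kN/m.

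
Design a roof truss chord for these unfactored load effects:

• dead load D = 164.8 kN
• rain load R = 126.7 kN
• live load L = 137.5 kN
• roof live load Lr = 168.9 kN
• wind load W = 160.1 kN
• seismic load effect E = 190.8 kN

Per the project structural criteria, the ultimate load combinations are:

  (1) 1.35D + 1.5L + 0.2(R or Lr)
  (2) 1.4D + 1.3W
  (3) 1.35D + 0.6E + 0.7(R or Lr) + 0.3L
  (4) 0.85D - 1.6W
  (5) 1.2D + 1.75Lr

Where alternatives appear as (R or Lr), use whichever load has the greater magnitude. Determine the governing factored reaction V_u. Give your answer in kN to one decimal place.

496.4 kN

(R or Lr) → Lr = 168.9 kN.
(1) 1.35(164.8) + 1.5(137.5) + 0.2(168.9) = 462.5
(2) 1.4(164.8) + 1.3(160.1) = 438.9
(3) 1.35(164.8) + 0.6(190.8) + 0.7(168.9) + 0.3(137.5) = 496.4
(4) 0.85(164.8) - 1.6(160.1) = -116.1
(5) 1.2(164.8) + 1.75(168.9) = 493.3
Combination 3 governs: V_u = 496.4 kN.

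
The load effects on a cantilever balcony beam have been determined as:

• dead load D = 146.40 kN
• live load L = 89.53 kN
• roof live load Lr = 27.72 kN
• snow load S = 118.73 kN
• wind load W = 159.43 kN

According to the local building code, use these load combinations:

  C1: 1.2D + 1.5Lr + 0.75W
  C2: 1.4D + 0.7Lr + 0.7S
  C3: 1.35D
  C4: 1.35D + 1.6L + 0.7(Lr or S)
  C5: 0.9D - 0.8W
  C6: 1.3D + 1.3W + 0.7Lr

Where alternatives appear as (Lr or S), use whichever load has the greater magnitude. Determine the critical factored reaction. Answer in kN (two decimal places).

424.00 kN

(Lr or S) → S = 118.73 kN.
C1: 1.2(146.40) + 1.5(27.72) + 0.75(159.43) = 175.68 + 41.58 + 119.57 = 336.83
C2: 1.4(146.40) + 0.7(27.72) + 0.7(118.73) = 307.48
C3: 1.35(146.40) = 197.64
C4: 1.35(146.40) + 1.6(89.53) + 0.7(118.73) = 197.64 + 143.25 + 83.11 = 424.00
C5: 0.9(146.40) - 0.8(159.43) = 131.76 - 127.54 = 4.22
C6: 1.3(146.40) + 1.3(159.43) + 0.7(27.72) = 190.32 + 207.26 + 19.40 = 416.98
Combination 4 governs: V_u = 424.00 kN.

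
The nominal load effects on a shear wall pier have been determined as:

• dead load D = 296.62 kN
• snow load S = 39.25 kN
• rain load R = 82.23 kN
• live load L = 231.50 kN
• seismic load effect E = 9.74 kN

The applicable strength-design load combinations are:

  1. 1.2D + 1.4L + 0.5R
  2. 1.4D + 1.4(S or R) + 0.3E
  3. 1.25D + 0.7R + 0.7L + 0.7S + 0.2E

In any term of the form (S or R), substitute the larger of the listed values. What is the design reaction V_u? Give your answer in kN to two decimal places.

721.16 kN

(S or R) → R = 82.23 kN.
1. 1.2(296.62) + 1.4(231.50) + 0.5(82.23) = 721.16
2. 1.4(296.62) + 1.4(82.23) + 0.3(9.74) = 533.31
3. 1.25(296.62) + 0.7(82.23) + 0.7(231.50) + 0.7(39.25) + 0.2(9.74) = 619.81
Combination 1 governs: V_u = 721.16 kN.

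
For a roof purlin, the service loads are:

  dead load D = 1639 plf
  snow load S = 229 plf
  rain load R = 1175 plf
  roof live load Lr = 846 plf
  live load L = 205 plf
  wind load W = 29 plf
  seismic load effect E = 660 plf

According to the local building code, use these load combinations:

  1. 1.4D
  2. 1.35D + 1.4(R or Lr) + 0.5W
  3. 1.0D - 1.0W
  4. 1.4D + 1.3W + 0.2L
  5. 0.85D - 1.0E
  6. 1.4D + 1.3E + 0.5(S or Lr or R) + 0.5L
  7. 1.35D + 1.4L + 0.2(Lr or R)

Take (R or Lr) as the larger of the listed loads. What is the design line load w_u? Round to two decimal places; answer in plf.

(R or Lr) → R = 1175 plf; (S or Lr or R) → R = 1175 plf; (Lr or R) → R = 1175 plf.
1. 1.4(1639) = 2294.60
2. 1.35(1639) + 1.4(1175) + 0.5(29) = 3872.15
3. 1.0(1639) - 1.0(29) = 1610.00
4. 1.4(1639) + 1.3(29) + 0.2(205) = 2373.30
5. 0.85(1639) - 1.0(660) = 733.15
6. 1.4(1639) + 1.3(660) + 0.5(1175) + 0.5(205) = 3842.60
7. 1.35(1639) + 1.4(205) + 0.2(1175) = 2734.65
Combination 2 governs: w_u = 3872.15 plf.

3872.15 plf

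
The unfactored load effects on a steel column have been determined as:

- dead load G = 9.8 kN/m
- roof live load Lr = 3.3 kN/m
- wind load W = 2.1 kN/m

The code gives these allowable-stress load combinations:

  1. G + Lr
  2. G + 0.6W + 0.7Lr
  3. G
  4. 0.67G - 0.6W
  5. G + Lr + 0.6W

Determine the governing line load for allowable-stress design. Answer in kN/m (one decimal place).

1. 1.0(9.8) + 1.0(3.3) = 9.8 + 3.3 = 13.1
2. 1.0(9.8) + 0.6(2.1) + 0.7(3.3) = 9.8 + 1.3 + 2.3 = 13.4
3. 1.0(9.8) = 9.8
4. 0.67(9.8) - 0.6(2.1) = 6.6 - 1.3 = 5.3
5. 1.0(9.8) + 1.0(3.3) + 0.6(2.1) = 9.8 + 3.3 + 1.3 = 14.4
The controlling combination is 5, giving 14.4 kN/m.

14.4 kN/m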